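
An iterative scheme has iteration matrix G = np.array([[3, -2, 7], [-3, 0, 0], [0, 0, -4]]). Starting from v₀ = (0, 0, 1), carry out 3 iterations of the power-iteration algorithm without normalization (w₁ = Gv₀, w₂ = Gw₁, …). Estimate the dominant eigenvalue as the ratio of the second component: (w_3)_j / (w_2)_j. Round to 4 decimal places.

w1 = Gv₀ = (3·0 + (-2)·0 + 7·1; (-3)·0 + 0·0 + 0·1; 0·0 + 0·0 + (-4)·1) = (7, 0, -4)
w2 = Gw1 = (3·7 + (-2)·0 + 7·(-4); (-3)·7 + 0·0 + 0·(-4); 0·7 + 0·0 + (-4)·(-4)) = (-7, -21, 16)
w3 = Gw2 = (133, 21, -64)
Ratio at component: 21 / -21 = -1.0000

λ ≈ -1.0000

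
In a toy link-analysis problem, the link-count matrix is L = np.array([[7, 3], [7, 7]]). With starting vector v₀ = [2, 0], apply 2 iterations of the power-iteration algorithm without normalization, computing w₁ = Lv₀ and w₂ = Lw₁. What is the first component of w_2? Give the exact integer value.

w1 = Lv₀ = (14, 14)
w2 = Lw1 = (140, 196)
The requested component of w2 is 140.

140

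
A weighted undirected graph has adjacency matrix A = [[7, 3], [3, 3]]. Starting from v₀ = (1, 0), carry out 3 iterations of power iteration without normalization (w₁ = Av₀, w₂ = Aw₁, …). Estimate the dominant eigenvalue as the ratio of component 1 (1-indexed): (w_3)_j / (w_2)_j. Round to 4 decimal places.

w1 = Av₀ = (7·1 + 3·0; 3·1 + 3·0) = (7, 3)
w2 = Aw1 = (7·7 + 3·3; 3·7 + 3·3) = (58, 30)
w3 = Aw2 = (496, 264)
Ratio at component: 496 / 58 = 8.5517

λ ≈ 8.5517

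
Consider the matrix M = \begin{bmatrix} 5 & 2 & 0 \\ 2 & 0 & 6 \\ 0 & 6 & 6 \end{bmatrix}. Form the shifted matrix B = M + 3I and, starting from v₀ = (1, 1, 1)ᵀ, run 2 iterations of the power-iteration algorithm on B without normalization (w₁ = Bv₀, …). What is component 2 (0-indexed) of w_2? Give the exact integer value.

201

B = M + 3I has rows (8, 2, 0); (2, 3, 6); (0, 6, 9)
w1 = Bv₀ = (10, 11, 15)
w2 = Bw1 = (102, 143, 201)
Requested component of w2: 201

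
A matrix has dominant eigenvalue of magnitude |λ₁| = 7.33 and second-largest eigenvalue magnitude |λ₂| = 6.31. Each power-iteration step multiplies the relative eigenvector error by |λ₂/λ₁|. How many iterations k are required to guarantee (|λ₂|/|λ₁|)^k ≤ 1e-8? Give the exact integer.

123

|λ₂/λ₁| = 6.31/7.33 = 0.86085
Need k ≥ ln(1e-8) / ln(0.86085) = -18.4207 / -0.1498 ≈ 122.936
Smallest integer k satisfying the bound: 123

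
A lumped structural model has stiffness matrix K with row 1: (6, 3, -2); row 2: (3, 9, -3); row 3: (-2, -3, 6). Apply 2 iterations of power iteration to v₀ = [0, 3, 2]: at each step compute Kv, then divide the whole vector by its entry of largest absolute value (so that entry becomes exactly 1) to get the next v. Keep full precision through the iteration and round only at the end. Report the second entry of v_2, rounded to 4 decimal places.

Kv0 = (5.00000, 21.00000, 3.00000); divide by 21.00000 → v1 = (0.23810, 1.00000, 0.14286)
Kv1 = (4.14286, 9.28571, -2.61905); divide by 9.28571 → v2 = (0.44615, 1.00000, -0.28205)
Requested entry of v2: 195/195 = 1.0000

1.0000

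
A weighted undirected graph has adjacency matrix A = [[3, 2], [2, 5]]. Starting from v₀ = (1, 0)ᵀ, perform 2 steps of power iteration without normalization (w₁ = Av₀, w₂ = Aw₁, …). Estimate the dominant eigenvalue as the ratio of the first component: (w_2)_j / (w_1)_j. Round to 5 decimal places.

4.33333

w1 = Av₀ = (3, 2)
w2 = Aw1 = (13, 16)
Ratio at component: 13 / 3 = 4.33333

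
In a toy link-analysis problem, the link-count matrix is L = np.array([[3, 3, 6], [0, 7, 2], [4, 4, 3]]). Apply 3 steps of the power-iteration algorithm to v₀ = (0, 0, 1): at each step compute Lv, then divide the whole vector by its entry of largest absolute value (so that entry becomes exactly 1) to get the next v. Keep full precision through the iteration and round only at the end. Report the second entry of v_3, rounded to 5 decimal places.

0.51389

Lv0 = (6.000000, 2.000000, 3.000000); divide by 6.000000 → v1 = (1.000000, 0.333333, 0.500000)
Lv1 = (7.000000, 3.333333, 6.833333); divide by 7.000000 → v2 = (1.000000, 0.476190, 0.976190)
Lv2 = (10.285714, 5.285714, 8.833333); divide by 10.285714 → v3 = (1.000000, 0.513889, 0.858796)
Requested entry of v3: 222/432 = 0.51389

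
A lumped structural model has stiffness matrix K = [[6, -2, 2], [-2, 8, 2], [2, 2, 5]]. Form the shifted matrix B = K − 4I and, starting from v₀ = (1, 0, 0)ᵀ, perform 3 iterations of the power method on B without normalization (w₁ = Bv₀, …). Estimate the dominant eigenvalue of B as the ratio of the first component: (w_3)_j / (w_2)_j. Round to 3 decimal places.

μ ≈ 3.667

B = K − 4I has rows (2, -2, 2); (-2, 4, 2); (2, 2, 1)
w1 = Bv₀ = (2·1 + (-2)·0 + 2·0; (-2)·1 + 4·0 + 2·0; 2·1 + 2·0 + 1·0) = (2, -2, 2)
w2 = Bw1 = (2·2 + (-2)·(-2) + 2·2; (-2)·2 + 4·(-2) + 2·2; 2·2 + 2·(-2) + 1·2) = (12, -8, 2)
w3 = Bw2 = (44, -52, 10)
Ratio: 44/12 = 3.667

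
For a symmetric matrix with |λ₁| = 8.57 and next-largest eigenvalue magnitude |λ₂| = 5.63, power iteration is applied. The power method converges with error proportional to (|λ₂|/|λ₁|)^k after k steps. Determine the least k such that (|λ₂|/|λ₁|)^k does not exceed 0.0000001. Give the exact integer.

39

|λ₂/λ₁| = 5.63/8.57 = 0.65694
Need k ≥ ln(0.0000001) / ln(0.65694) = -16.1181 / -0.4202 ≈ 38.362
Smallest integer k satisfying the bound: 39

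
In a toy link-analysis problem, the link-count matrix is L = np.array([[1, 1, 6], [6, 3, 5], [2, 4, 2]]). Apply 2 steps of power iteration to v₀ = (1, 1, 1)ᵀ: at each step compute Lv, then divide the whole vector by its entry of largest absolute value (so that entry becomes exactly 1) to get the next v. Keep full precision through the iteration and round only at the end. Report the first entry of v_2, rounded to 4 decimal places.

Lv0 = (8.00000, 14.00000, 8.00000); divide by 14.00000 → v1 = (0.57143, 1.00000, 0.57143)
Lv1 = (5.00000, 9.28571, 6.28571); divide by 9.28571 → v2 = (0.53846, 1.00000, 0.67692)
Requested entry of v2: 70/130 = 0.5385

0.5385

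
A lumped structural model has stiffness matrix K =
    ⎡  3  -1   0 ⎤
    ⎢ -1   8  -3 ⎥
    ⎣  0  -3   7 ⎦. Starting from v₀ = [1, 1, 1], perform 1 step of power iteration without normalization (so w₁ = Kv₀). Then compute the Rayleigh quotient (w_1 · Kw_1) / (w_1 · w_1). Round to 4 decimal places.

w1 = Kv₀ = (3·1 + (-1)·1 + 0·1; (-1)·1 + 8·1 + (-3)·1; 0·1 + (-3)·1 + 7·1) = (2, 4, 4)
Kw1 = (2, 18, 16)
w1·Kw1 = 2·2 + 4·18 + 4·16 = 140; w1·w1 = 2·2 + 4·4 + 4·4 = 36
λ ≈ 140/36 = 3.8889

3.8889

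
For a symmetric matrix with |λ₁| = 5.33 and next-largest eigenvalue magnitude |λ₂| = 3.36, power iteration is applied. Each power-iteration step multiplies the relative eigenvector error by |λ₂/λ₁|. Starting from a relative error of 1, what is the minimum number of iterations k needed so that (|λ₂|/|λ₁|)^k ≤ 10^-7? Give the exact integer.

|λ₂/λ₁| = 3.36/5.33 = 0.63039
Need k ≥ ln(10^-7) / ln(0.63039) = -16.1181 / -0.4614 ≈ 34.932
Smallest integer k satisfying the bound: 35

35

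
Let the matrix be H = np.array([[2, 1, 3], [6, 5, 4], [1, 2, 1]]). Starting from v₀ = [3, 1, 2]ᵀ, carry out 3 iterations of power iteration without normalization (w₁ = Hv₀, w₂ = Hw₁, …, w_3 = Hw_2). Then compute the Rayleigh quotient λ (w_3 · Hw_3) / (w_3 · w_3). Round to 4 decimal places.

w1 = Hv₀ = (13, 31, 7)
w2 = Hw1 = (78, 261, 82)
w3 = Hw2 = (663, 2101, 682)
Hw3 = (5473, 17211, 5547)
w3·Hw3 = 663·5473 + 2101·17211 + 682·5547 = 43571964; w3·w3 = 663·663 + 2101·2101 + 682·682 = 5318894
λ ≈ 43571964/5318894 = 8.1919

λ ≈ 8.1919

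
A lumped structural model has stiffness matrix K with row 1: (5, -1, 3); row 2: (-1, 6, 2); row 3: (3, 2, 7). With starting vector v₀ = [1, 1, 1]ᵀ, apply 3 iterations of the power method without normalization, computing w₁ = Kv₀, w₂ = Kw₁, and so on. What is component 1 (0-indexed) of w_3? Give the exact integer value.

w1 = Kv₀ = (5·1 + (-1)·1 + 3·1; (-1)·1 + 6·1 + 2·1; 3·1 + 2·1 + 7·1) = (7, 7, 12)
w2 = Kw1 = (5·7 + (-1)·7 + 3·12; (-1)·7 + 6·7 + 2·12; 3·7 + 2·7 + 7·12) = (64, 59, 119)
w3 = Kw2 = (618, 528, 1143)
The requested component of w3 is 528.

528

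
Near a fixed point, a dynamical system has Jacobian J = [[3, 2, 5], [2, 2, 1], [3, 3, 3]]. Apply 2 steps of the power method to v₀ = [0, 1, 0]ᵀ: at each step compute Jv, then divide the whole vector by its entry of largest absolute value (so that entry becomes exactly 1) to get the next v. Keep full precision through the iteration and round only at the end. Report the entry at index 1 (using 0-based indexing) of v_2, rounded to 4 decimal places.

Jv0 = (2.00000, 2.00000, 3.00000); divide by 3.00000 → v1 = (0.66667, 0.66667, 1.00000)
Jv1 = (8.33333, 3.66667, 7.00000); divide by 8.33333 → v2 = (1.00000, 0.44000, 0.84000)
Requested entry of v2: 11/25 = 0.4400

0.4400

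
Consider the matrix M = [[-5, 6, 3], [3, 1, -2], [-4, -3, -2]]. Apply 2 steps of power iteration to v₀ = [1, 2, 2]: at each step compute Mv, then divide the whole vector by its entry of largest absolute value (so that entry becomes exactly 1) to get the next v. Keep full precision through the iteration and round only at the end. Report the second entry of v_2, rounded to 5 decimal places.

Mv0 = (13.000000, 1.000000, -14.000000); divide by -14.000000 → v1 = (-0.928571, -0.071429, 1.000000)
Mv1 = (7.214286, -4.857143, 1.928571); divide by 7.214286 → v2 = (1.000000, -0.673267, 0.267327)
Requested entry of v2: 68/-101 = -0.67327

-0.67327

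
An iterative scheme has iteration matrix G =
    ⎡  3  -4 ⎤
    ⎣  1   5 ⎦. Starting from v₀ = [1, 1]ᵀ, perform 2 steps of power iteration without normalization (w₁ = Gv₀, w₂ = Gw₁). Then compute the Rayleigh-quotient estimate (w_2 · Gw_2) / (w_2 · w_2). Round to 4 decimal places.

λ ≈ 5.5675

w1 = Gv₀ = (3·1 + (-4)·1; 1·1 + 5·1) = (-1, 6)
w2 = Gw1 = (3·(-1) + (-4)·6; 1·(-1) + 5·6) = (-27, 29)
Gw2 = (-197, 118)
w2·Gw2 = (-27)·(-197) + 29·118 = 8741; w2·w2 = (-27)·(-27) + 29·29 = 1570
λ ≈ 8741/1570 = 5.5675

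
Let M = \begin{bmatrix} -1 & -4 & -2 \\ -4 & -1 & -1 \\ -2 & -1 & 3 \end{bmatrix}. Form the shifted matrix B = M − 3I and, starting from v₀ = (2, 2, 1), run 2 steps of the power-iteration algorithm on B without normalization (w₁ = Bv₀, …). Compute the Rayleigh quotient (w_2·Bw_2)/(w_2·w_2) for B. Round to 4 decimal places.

μ ≈ -8.5311

B = M − 3I has rows (-4, -4, -2); (-4, -4, -1); (-2, -1, 0)
w1 = Bv₀ = (-18, -17, -6)
w2 = Bw1 = (152, 146, 53)
Bw2 = (-1298, -1245, -450)
w2·Bw2 = -402916; w2·w2 = 47229; μ ≈ -402916/47229 = -8.5311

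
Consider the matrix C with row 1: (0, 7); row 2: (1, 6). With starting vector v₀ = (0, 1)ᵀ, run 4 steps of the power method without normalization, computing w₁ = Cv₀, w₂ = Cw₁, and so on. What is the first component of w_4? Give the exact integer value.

2100

w1 = Cv₀ = (7, 6)
w2 = Cw1 = (42, 43)
w3 = Cw2 = (301, 300)
w4 = Cw3 = (2100, 2101)
The requested component of w4 is 2100.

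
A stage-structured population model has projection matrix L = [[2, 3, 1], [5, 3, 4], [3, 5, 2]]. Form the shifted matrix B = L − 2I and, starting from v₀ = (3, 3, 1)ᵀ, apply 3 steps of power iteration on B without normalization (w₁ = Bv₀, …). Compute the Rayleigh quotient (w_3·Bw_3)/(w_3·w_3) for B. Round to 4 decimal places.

7.2777

B = L − 2I has rows (0, 3, 1); (5, 1, 4); (3, 5, 0)
w1 = Bv₀ = (0·3 + 3·3 + 1·1; 5·3 + 1·3 + 4·1; 3·3 + 5·3 + 0·1) = (10, 22, 24)
w2 = Bw1 = (0·10 + 3·22 + 1·24; 5·10 + 1·22 + 4·24; 3·10 + 5·22 + 0·24) = (90, 168, 140)
w3 = Bw2 = (644, 1178, 1110)
Bw3 = (4644, 8838, 7822)
w3·Bw3 = 22084320; w3·w3 = 3034520; μ ≈ 22084320/3034520 = 7.2777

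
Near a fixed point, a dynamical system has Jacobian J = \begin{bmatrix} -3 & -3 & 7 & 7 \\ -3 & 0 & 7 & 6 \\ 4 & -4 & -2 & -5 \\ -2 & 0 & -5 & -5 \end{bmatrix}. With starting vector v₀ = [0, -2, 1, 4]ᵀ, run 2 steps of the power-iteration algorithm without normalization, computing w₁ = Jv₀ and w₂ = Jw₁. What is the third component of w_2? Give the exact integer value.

w1 = Jv₀ = (41, 31, -14, -25)
w2 = Jw1 = (-489, -371, 193, 113)
The requested component of w2 is 193.

193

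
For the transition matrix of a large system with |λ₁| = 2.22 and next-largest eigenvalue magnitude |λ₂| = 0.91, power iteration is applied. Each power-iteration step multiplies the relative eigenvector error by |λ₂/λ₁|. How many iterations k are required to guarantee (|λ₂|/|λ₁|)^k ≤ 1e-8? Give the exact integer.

|λ₂/λ₁| = 0.91/2.22 = 0.40991
Need k ≥ ln(1e-8) / ln(0.40991) = -18.4207 / -0.8918 ≈ 20.655
Smallest integer k satisfying the bound: 21

21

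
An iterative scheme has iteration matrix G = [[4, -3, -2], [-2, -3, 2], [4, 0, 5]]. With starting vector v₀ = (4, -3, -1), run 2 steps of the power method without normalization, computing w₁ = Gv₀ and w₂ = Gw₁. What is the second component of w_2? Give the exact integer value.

-29

w1 = Gv₀ = (4·4 + (-3)·(-3) + (-2)·(-1); (-2)·4 + (-3)·(-3) + 2·(-1); 4·4 + 0·(-3) + 5·(-1)) = (27, -1, 11)
w2 = Gw1 = (4·27 + (-3)·(-1) + (-2)·11; (-2)·27 + (-3)·(-1) + 2·11; 4·27 + 0·(-1) + 5·11) = (89, -29, 163)
The requested component of w2 is -29.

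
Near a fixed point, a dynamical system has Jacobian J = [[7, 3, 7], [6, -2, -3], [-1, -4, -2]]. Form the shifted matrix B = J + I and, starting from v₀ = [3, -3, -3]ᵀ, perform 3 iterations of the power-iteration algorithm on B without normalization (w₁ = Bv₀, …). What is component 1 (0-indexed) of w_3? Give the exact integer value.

1236

B = J + I has rows (8, 3, 7); (6, -1, -3); (-1, -4, -1)
w1 = Bv₀ = (8·3 + 3·(-3) + 7·(-3); 6·3 + (-1)·(-3) + (-3)·(-3); (-1)·3 + (-4)·(-3) + (-1)·(-3)) = (-6, 30, 12)
w2 = Bw1 = (8·(-6) + 3·30 + 7·12; 6·(-6) + (-1)·30 + (-3)·12; (-1)·(-6) + (-4)·30 + (-1)·12) = (126, -102, -126)
w3 = Bw2 = (-180, 1236, 408)
Requested component of w3: 1236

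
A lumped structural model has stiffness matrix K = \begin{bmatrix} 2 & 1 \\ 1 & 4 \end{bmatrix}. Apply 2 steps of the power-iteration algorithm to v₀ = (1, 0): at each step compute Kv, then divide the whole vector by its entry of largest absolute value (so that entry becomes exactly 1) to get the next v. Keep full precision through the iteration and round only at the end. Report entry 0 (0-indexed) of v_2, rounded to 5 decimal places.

0.83333

Kv0 = (2.000000, 1.000000); divide by 2.000000 → v1 = (1.000000, 0.500000)
Kv1 = (2.500000, 3.000000); divide by 3.000000 → v2 = (0.833333, 1.000000)
Requested entry of v2: 5/6 = 0.83333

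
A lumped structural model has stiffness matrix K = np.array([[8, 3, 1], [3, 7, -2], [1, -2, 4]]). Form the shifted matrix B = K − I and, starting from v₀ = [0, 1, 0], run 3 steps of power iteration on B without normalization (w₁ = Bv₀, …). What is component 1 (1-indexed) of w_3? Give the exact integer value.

391

B = K − I has rows (7, 3, 1); (3, 6, -2); (1, -2, 3)
w1 = Bv₀ = (7·0 + 3·1 + 1·0; 3·0 + 6·1 + (-2)·0; 1·0 + (-2)·1 + 3·0) = (3, 6, -2)
w2 = Bw1 = (7·3 + 3·6 + 1·(-2); 3·3 + 6·6 + (-2)·(-2); 1·3 + (-2)·6 + 3·(-2)) = (37, 49, -15)
w3 = Bw2 = (391, 435, -106)
Requested component of w3: 391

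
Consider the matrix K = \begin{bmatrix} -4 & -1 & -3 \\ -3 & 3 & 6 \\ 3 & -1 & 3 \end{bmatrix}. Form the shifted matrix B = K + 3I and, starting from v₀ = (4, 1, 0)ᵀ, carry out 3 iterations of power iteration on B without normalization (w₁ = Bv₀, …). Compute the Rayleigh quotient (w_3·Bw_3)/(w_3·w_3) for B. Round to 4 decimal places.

7.8990

B = K + 3I has rows (-1, -1, -3); (-3, 6, 6); (3, -1, 6)
w1 = Bv₀ = ((-1)·4 + (-1)·1 + (-3)·0; (-3)·4 + 6·1 + 6·0; 3·4 + (-1)·1 + 6·0) = (-5, -6, 11)
w2 = Bw1 = ((-1)·(-5) + (-1)·(-6) + (-3)·11; (-3)·(-5) + 6·(-6) + 6·11; 3·(-5) + (-1)·(-6) + 6·11) = (-22, 45, 57)
w3 = Bw2 = (-194, 678, 231)
Bw3 = (-1177, 6036, 126)
w3·Bw3 = 4349852; w3·w3 = 550681; μ ≈ 4349852/550681 = 7.8990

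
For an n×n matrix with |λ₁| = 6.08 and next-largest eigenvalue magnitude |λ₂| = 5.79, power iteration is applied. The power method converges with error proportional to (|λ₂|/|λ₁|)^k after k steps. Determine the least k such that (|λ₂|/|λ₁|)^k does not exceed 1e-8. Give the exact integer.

|λ₂/λ₁| = 5.79/6.08 = 0.95230
Need k ≥ ln(1e-8) / ln(0.95230) = -18.4207 / -0.0489 ≈ 376.914
Smallest integer k satisfying the bound: 377

377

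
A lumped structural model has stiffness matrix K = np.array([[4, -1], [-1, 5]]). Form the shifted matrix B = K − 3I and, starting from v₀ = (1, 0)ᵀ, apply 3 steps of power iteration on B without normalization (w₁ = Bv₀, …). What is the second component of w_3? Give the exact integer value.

-8

B = K − 3I has rows (1, -1); (-1, 2)
w1 = Bv₀ = (1, -1)
w2 = Bw1 = (2, -3)
w3 = Bw2 = (5, -8)
Requested component of w3: -8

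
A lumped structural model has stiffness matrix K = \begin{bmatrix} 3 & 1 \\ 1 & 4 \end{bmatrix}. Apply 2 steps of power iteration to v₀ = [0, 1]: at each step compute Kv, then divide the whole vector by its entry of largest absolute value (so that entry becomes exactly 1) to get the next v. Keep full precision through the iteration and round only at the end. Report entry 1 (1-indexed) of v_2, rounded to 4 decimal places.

0.4118

Kv0 = (1.00000, 4.00000); divide by 4.00000 → v1 = (0.25000, 1.00000)
Kv1 = (1.75000, 4.25000); divide by 4.25000 → v2 = (0.41176, 1.00000)
Requested entry of v2: 7/17 = 0.4118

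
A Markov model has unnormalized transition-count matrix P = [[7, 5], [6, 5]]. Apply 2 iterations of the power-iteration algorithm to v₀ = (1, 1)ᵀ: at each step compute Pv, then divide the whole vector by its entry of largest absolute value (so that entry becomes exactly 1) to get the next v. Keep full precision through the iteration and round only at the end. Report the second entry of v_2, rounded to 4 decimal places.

0.9137

Pv0 = (12.00000, 11.00000); divide by 12.00000 → v1 = (1.00000, 0.91667)
Pv1 = (11.58333, 10.58333); divide by 11.58333 → v2 = (1.00000, 0.91367)
Requested entry of v2: 127/139 = 0.9137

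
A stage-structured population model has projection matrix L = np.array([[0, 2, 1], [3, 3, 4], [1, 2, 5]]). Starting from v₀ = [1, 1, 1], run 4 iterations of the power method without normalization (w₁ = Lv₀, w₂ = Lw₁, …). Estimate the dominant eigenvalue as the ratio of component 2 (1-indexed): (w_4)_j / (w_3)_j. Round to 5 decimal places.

7.65392

w1 = Lv₀ = (0·1 + 2·1 + 1·1; 3·1 + 3·1 + 4·1; 1·1 + 2·1 + 5·1) = (3, 10, 8)
w2 = Lw1 = (0·3 + 2·10 + 1·8; 3·3 + 3·10 + 4·8; 1·3 + 2·10 + 5·8) = (28, 71, 63)
w3 = Lw2 = (205, 549, 485)
w4 = Lw3 = (1583, 4202, 3728)
Ratio at component: 4202 / 549 = 7.65392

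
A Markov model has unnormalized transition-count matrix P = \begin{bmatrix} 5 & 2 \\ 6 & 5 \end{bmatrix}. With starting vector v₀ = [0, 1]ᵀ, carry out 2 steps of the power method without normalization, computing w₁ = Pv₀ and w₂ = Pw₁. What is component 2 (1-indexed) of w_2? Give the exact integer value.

37

w1 = Pv₀ = (2, 5)
w2 = Pw1 = (20, 37)
The requested component of w2 is 37.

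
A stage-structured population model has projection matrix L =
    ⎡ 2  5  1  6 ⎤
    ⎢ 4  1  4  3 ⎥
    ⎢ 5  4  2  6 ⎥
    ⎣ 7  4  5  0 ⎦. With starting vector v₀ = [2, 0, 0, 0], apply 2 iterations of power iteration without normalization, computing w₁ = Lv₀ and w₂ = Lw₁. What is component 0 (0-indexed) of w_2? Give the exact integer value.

w1 = Lv₀ = (2·2 + 5·0 + 1·0 + 6·0; 4·2 + 1·0 + 4·0 + 3·0; 5·2 + 4·0 + 2·0 + 6·0; 7·2 + 4·0 + 5·0 + 0·0) = (4, 8, 10, 14)
w2 = Lw1 = (2·4 + 5·8 + 1·10 + 6·14; 4·4 + 1·8 + 4·10 + 3·14; 5·4 + 4·8 + 2·10 + 6·14; 7·4 + 4·8 + 5·10 + 0·14) = (142, 106, 156, 110)
The requested component of w2 is 142.

142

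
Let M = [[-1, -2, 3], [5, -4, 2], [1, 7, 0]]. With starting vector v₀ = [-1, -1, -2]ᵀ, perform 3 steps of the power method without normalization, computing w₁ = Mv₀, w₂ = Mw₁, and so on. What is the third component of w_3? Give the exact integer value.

-88

w1 = Mv₀ = ((-1)·(-1) + (-2)·(-1) + 3·(-2); 5·(-1) + (-4)·(-1) + 2·(-2); 1·(-1) + 7·(-1) + 0·(-2)) = (-3, -5, -8)
w2 = Mw1 = ((-1)·(-3) + (-2)·(-5) + 3·(-8); 5·(-3) + (-4)·(-5) + 2·(-8); 1·(-3) + 7·(-5) + 0·(-8)) = (-11, -11, -38)
w3 = Mw2 = (-81, -87, -88)
The requested component of w3 is -88.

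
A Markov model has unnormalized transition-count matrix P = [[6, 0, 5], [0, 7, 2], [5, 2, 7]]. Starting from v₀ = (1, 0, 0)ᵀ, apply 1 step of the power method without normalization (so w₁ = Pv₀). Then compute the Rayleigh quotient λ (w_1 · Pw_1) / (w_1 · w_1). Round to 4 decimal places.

w1 = Pv₀ = (6·1 + 0·0 + 5·0; 0·1 + 7·0 + 2·0; 5·1 + 2·0 + 7·0) = (6, 0, 5)
Pw1 = (61, 10, 65)
w1·Pw1 = 6·61 + 0·10 + 5·65 = 691; w1·w1 = 6·6 + 0·0 + 5·5 = 61
λ ≈ 691/61 = 11.3279

λ ≈ 11.3279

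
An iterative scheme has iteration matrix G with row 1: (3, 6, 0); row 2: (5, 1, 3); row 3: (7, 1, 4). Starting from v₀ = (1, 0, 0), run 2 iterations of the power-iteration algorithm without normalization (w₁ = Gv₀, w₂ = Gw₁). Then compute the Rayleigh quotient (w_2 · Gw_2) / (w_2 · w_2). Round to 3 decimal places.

w1 = Gv₀ = (3·1 + 6·0 + 0·0; 5·1 + 1·0 + 3·0; 7·1 + 1·0 + 4·0) = (3, 5, 7)
w2 = Gw1 = (3·3 + 6·5 + 0·7; 5·3 + 1·5 + 3·7; 7·3 + 1·5 + 4·7) = (39, 41, 54)
Gw2 = (363, 398, 530)
w2·Gw2 = 39·363 + 41·398 + 54·530 = 59095; w2·w2 = 39·39 + 41·41 + 54·54 = 6118
λ ≈ 59095/6118 = 9.659

9.659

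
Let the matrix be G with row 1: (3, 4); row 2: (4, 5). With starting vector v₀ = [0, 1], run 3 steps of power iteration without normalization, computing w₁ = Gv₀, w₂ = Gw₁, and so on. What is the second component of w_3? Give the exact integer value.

333

w1 = Gv₀ = (4, 5)
w2 = Gw1 = (32, 41)
w3 = Gw2 = (260, 333)
The requested component of w3 is 333.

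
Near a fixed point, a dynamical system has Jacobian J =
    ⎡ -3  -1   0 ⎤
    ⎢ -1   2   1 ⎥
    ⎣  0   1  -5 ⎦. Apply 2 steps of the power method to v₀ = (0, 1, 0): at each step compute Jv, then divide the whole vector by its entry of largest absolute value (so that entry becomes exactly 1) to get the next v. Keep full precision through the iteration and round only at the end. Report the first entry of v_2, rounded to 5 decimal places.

Jv0 = (-1.000000, 2.000000, 1.000000); divide by 2.000000 → v1 = (-0.500000, 1.000000, 0.500000)
Jv1 = (0.500000, 3.000000, -1.500000); divide by 3.000000 → v2 = (0.166667, 1.000000, -0.500000)
Requested entry of v2: 1/6 = 0.16667

0.16667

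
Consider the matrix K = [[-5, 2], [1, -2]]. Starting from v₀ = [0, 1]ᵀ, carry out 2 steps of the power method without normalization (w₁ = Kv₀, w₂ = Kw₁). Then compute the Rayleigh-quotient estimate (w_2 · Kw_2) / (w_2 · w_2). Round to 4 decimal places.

w1 = Kv₀ = (2, -2)
w2 = Kw1 = (-14, 6)
Kw2 = (82, -26)
w2·Kw2 = (-14)·82 + 6·(-26) = -1304; w2·w2 = (-14)·(-14) + 6·6 = 232
λ ≈ -1304/232 = -5.6207

-5.6207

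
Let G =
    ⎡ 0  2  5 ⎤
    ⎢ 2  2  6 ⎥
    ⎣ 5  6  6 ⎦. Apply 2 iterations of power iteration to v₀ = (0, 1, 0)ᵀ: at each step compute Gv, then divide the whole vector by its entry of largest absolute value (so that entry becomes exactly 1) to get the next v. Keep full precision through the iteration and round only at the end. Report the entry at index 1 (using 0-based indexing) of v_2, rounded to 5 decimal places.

0.75862

Gv0 = (2.000000, 2.000000, 6.000000); divide by 6.000000 → v1 = (0.333333, 0.333333, 1.000000)
Gv1 = (5.666667, 7.333333, 9.666667); divide by 9.666667 → v2 = (0.586207, 0.758621, 1.000000)
Requested entry of v2: 44/58 = 0.75862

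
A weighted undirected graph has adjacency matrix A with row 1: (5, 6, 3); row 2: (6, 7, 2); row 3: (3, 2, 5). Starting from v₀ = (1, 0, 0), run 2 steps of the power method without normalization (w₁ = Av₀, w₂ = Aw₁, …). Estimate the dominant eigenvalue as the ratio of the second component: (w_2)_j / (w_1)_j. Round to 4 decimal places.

λ ≈ 13.0000

w1 = Av₀ = (5·1 + 6·0 + 3·0; 6·1 + 7·0 + 2·0; 3·1 + 2·0 + 5·0) = (5, 6, 3)
w2 = Aw1 = (5·5 + 6·6 + 3·3; 6·5 + 7·6 + 2·3; 3·5 + 2·6 + 5·3) = (70, 78, 42)
Ratio at component: 78 / 6 = 13.0000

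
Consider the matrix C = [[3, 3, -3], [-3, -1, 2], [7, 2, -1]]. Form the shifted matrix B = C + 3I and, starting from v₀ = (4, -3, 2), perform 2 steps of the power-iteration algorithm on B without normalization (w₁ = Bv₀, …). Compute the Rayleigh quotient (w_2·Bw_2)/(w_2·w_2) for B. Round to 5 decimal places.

μ ≈ 1.44796

B = C + 3I has rows (6, 3, -3); (-3, 2, 2); (7, 2, 2)
w1 = Bv₀ = (6·4 + 3·(-3) + (-3)·2; (-3)·4 + 2·(-3) + 2·2; 7·4 + 2·(-3) + 2·2) = (9, -14, 26)
w2 = Bw1 = (6·9 + 3·(-14) + (-3)·26; (-3)·9 + 2·(-14) + 2·26; 7·9 + 2·(-14) + 2·26) = (-66, -3, 87)
Bw2 = (-666, 366, -294)
w2·Bw2 = 17280; w2·w2 = 11934; μ ≈ 17280/11934 = 1.44796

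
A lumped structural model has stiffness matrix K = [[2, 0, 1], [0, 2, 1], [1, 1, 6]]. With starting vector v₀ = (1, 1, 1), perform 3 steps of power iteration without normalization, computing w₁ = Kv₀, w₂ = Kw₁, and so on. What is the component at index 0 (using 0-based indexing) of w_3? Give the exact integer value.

82

w1 = Kv₀ = (2·1 + 0·1 + 1·1; 0·1 + 2·1 + 1·1; 1·1 + 1·1 + 6·1) = (3, 3, 8)
w2 = Kw1 = (2·3 + 0·3 + 1·8; 0·3 + 2·3 + 1·8; 1·3 + 1·3 + 6·8) = (14, 14, 54)
w3 = Kw2 = (82, 82, 352)
The requested component of w3 is 82.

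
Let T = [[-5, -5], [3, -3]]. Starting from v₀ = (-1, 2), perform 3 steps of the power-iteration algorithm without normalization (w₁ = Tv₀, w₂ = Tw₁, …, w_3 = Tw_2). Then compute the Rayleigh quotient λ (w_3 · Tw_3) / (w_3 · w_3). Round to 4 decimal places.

λ ≈ -3.9755

w1 = Tv₀ = (-5, -9)
w2 = Tw1 = (70, 12)
w3 = Tw2 = (-410, 174)
Tw3 = (1180, -1752)
w3·Tw3 = (-410)·1180 + 174·(-1752) = -788648; w3·w3 = (-410)·(-410) + 174·174 = 198376
λ ≈ -788648/198376 = -3.9755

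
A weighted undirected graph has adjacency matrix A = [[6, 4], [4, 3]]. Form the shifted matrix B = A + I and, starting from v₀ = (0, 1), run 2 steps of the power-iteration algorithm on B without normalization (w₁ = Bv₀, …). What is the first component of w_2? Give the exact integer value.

B = A + I has rows (7, 4); (4, 4)
w1 = Bv₀ = (7·0 + 4·1; 4·0 + 4·1) = (4, 4)
w2 = Bw1 = (7·4 + 4·4; 4·4 + 4·4) = (44, 32)
Requested component of w2: 44

44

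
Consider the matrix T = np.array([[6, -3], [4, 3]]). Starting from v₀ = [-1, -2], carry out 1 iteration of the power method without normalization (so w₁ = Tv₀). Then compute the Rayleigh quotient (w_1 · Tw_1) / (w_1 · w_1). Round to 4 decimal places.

w1 = Tv₀ = (0, -10)
Tw1 = (30, -30)
w1·Tw1 = 0·30 + (-10)·(-30) = 300; w1·w1 = 0·0 + (-10)·(-10) = 100
λ ≈ 300/100 = 3.0000

λ ≈ 3.0000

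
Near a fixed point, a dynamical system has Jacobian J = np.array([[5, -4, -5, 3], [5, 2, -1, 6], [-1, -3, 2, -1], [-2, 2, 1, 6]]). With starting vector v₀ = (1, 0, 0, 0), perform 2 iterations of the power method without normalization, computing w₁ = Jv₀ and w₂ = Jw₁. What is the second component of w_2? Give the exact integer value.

24

w1 = Jv₀ = (5, 5, -1, -2)
w2 = Jw1 = (4, 24, -20, -13)
The requested component of w2 is 24.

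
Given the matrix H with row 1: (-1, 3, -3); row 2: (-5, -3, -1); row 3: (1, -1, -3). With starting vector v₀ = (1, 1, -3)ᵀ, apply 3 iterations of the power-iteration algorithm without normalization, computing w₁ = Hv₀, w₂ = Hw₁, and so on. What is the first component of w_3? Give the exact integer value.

w1 = Hv₀ = (11, -5, 9)
w2 = Hw1 = (-53, -49, -11)
w3 = Hw2 = (-61, 423, 29)
The requested component of w3 is -61.

-61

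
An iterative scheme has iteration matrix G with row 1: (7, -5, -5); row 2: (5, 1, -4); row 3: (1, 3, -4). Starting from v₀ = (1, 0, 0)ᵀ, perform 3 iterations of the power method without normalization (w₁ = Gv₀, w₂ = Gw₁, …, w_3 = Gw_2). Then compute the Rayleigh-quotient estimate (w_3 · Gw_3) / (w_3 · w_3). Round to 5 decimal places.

λ ≈ 5.92123

w1 = Gv₀ = (7·1 + (-5)·0 + (-5)·0; 5·1 + 1·0 + (-4)·0; 1·1 + 3·0 + (-4)·0) = (7, 5, 1)
w2 = Gw1 = (7·7 + (-5)·5 + (-5)·1; 5·7 + 1·5 + (-4)·1; 1·7 + 3·5 + (-4)·1) = (19, 36, 18)
w3 = Gw2 = (-137, 59, 55)
Gw3 = (-1529, -846, -180)
w3·Gw3 = (-137)·(-1529) + 59·(-846) + 55·(-180) = 149659; w3·w3 = (-137)·(-137) + 59·59 + 55·55 = 25275
λ ≈ 149659/25275 = 5.92123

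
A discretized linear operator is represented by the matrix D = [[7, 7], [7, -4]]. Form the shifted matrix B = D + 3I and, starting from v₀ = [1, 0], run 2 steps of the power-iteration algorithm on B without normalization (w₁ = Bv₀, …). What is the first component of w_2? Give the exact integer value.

B = D + 3I has rows (10, 7); (7, -1)
w1 = Bv₀ = (10·1 + 7·0; 7·1 + (-1)·0) = (10, 7)
w2 = Bw1 = (10·10 + 7·7; 7·10 + (-1)·7) = (149, 63)
Requested component of w2: 149

149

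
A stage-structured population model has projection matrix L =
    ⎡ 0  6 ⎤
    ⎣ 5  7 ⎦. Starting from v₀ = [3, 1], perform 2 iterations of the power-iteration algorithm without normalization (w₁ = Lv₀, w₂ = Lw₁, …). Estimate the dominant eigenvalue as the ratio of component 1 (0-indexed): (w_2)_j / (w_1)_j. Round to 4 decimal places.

λ ≈ 8.3636

w1 = Lv₀ = (0·3 + 6·1; 5·3 + 7·1) = (6, 22)
w2 = Lw1 = (0·6 + 6·22; 5·6 + 7·22) = (132, 184)
Ratio at component: 184 / 22 = 8.3636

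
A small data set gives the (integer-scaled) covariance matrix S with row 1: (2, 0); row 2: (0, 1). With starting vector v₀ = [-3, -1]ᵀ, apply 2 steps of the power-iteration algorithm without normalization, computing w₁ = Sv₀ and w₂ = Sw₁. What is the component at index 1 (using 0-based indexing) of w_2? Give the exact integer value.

w1 = Sv₀ = (-6, -1)
w2 = Sw1 = (-12, -1)
The requested component of w2 is -1.

-1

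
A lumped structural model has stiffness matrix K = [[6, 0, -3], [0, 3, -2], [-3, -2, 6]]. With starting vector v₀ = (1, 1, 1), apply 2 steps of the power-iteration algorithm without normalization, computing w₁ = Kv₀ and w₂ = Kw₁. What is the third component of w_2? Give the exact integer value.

-5

w1 = Kv₀ = (6·1 + 0·1 + (-3)·1; 0·1 + 3·1 + (-2)·1; (-3)·1 + (-2)·1 + 6·1) = (3, 1, 1)
w2 = Kw1 = (6·3 + 0·1 + (-3)·1; 0·3 + 3·1 + (-2)·1; (-3)·3 + (-2)·1 + 6·1) = (15, 1, -5)
The requested component of w2 is -5.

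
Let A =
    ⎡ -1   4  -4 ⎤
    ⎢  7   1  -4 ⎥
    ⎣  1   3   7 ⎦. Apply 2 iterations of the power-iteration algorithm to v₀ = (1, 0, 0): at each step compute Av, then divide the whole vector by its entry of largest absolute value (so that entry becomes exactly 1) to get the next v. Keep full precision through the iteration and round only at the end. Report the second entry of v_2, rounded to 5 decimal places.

-0.14815

Av0 = (-1.000000, 7.000000, 1.000000); divide by 7.000000 → v1 = (-0.142857, 1.000000, 0.142857)
Av1 = (3.571429, -0.571429, 3.857143); divide by 3.857143 → v2 = (0.925926, -0.148148, 1.000000)
Requested entry of v2: -4/27 = -0.14815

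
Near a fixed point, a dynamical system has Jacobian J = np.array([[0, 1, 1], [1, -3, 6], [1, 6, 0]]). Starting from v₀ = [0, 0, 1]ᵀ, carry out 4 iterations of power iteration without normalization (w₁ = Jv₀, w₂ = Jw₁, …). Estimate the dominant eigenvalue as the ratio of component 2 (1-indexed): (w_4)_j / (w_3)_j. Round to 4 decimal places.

-4.9928

w1 = Jv₀ = (0·0 + 1·0 + 1·1; 1·0 + (-3)·0 + 6·1; 1·0 + 6·0 + 0·1) = (1, 6, 0)
w2 = Jw1 = (0·1 + 1·6 + 1·0; 1·1 + (-3)·6 + 6·0; 1·1 + 6·6 + 0·0) = (6, -17, 37)
w3 = Jw2 = (20, 279, -96)
w4 = Jw3 = (183, -1393, 1694)
Ratio at component: -1393 / 279 = -4.9928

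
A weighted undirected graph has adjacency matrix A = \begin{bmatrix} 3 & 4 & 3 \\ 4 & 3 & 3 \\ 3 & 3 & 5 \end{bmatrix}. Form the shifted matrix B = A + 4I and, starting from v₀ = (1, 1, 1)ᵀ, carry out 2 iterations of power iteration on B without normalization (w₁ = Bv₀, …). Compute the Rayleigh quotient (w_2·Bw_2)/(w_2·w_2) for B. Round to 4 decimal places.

B = A + 4I has rows (7, 4, 3); (4, 7, 3); (3, 3, 9)
w1 = Bv₀ = (7·1 + 4·1 + 3·1; 4·1 + 7·1 + 3·1; 3·1 + 3·1 + 9·1) = (14, 14, 15)
w2 = Bw1 = (7·14 + 4·14 + 3·15; 4·14 + 7·14 + 3·15; 3·14 + 3·14 + 9·15) = (199, 199, 219)
Bw2 = (2846, 2846, 3165)
w2·Bw2 = 1825843; w2·w2 = 127163; μ ≈ 1825843/127163 = 14.3583

14.3583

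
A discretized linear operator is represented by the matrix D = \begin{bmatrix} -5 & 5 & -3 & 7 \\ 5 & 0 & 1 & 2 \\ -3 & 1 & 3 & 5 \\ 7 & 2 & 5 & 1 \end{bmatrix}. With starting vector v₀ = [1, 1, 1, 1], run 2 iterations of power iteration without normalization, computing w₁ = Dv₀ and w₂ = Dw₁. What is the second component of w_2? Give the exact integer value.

w1 = Dv₀ = ((-5)·1 + 5·1 + (-3)·1 + 7·1; 5·1 + 0·1 + 1·1 + 2·1; (-3)·1 + 1·1 + 3·1 + 5·1; 7·1 + 2·1 + 5·1 + 1·1) = (4, 8, 6, 15)
w2 = Dw1 = ((-5)·4 + 5·8 + (-3)·6 + 7·15; 5·4 + 0·8 + 1·6 + 2·15; (-3)·4 + 1·8 + 3·6 + 5·15; 7·4 + 2·8 + 5·6 + 1·15) = (107, 56, 89, 89)
The requested component of w2 is 56.

56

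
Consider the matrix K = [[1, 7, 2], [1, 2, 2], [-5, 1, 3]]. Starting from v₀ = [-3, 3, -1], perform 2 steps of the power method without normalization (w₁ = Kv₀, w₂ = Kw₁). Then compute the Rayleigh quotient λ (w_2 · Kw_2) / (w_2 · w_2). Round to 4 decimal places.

λ ≈ 5.0641

w1 = Kv₀ = (1·(-3) + 7·3 + 2·(-1); 1·(-3) + 2·3 + 2·(-1); (-5)·(-3) + 1·3 + 3·(-1)) = (16, 1, 15)
w2 = Kw1 = (1·16 + 7·1 + 2·15; 1·16 + 2·1 + 2·15; (-5)·16 + 1·1 + 3·15) = (53, 48, -34)
Kw2 = (321, 81, -319)
w2·Kw2 = 53·321 + 48·81 + (-34)·(-319) = 31747; w2·w2 = 53·53 + 48·48 + (-34)·(-34) = 6269
λ ≈ 31747/6269 = 5.0641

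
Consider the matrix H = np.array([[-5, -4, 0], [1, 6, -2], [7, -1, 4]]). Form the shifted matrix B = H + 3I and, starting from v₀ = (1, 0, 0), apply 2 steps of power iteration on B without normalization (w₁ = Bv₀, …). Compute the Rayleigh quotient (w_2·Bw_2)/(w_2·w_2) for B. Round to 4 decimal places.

7.6739

B = H + 3I has rows (-2, -4, 0); (1, 9, -2); (7, -1, 7)
w1 = Bv₀ = (-2, 1, 7)
w2 = Bw1 = (0, -7, 34)
Bw2 = (28, -131, 245)
w2·Bw2 = 9247; w2·w2 = 1205; μ ≈ 9247/1205 = 7.6739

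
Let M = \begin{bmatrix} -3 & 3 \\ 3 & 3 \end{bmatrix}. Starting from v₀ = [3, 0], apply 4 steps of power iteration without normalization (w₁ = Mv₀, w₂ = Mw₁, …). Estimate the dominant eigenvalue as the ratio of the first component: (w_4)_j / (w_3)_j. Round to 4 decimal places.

w1 = Mv₀ = (-9, 9)
w2 = Mw1 = (54, 0)
w3 = Mw2 = (-162, 162)
w4 = Mw3 = (972, 0)
Ratio at component: 972 / -162 = -6.0000

λ ≈ -6.0000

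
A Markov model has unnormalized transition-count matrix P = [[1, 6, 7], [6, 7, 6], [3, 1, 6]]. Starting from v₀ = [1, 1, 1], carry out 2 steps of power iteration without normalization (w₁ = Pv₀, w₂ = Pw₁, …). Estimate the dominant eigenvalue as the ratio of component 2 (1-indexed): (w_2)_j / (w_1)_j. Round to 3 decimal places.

w1 = Pv₀ = (1·1 + 6·1 + 7·1; 6·1 + 7·1 + 6·1; 3·1 + 1·1 + 6·1) = (14, 19, 10)
w2 = Pw1 = (1·14 + 6·19 + 7·10; 6·14 + 7·19 + 6·10; 3·14 + 1·19 + 6·10) = (198, 277, 121)
Ratio at component: 277 / 19 = 14.579

14.579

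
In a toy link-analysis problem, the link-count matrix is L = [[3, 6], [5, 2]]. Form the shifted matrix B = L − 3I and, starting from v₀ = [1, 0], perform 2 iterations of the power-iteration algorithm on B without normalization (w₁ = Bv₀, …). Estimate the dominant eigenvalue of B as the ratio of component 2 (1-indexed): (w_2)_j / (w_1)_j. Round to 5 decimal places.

B = L − 3I has rows (0, 6); (5, -1)
w1 = Bv₀ = (0·1 + 6·0; 5·1 + (-1)·0) = (0, 5)
w2 = Bw1 = (0·0 + 6·5; 5·0 + (-1)·5) = (30, -5)
Ratio: -5/5 = -1.00000

μ ≈ -1.00000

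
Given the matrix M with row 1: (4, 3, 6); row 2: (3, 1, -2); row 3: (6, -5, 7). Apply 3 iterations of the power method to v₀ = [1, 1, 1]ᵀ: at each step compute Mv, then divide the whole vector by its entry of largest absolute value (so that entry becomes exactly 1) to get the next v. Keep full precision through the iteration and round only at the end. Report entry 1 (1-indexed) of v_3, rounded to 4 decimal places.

0.9014

Mv0 = (13.00000, 2.00000, 8.00000); divide by 13.00000 → v1 = (1.00000, 0.15385, 0.61538)
Mv1 = (8.15385, 1.92308, 9.53846); divide by 9.53846 → v2 = (0.85484, 0.20161, 1.00000)
Mv2 = (10.02419, 0.76613, 11.12097); divide by 11.12097 → v3 = (0.90138, 0.06889, 1.00000)
Requested entry of v3: 1243/1379 = 0.9014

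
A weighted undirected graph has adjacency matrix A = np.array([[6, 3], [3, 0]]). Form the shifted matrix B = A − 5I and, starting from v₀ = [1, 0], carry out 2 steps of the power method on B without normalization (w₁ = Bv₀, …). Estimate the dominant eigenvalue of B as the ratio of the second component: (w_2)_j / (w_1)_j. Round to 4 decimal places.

-4.0000

B = A − 5I has rows (1, 3); (3, -5)
w1 = Bv₀ = (1·1 + 3·0; 3·1 + (-5)·0) = (1, 3)
w2 = Bw1 = (1·1 + 3·3; 3·1 + (-5)·3) = (10, -12)
Ratio: -12/3 = -4.0000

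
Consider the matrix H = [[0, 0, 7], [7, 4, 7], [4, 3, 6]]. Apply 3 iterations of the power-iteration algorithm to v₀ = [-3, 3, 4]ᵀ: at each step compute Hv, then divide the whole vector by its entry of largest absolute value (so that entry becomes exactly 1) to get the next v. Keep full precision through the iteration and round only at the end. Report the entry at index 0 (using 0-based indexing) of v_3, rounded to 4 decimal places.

Hv0 = (28.00000, 19.00000, 21.00000); divide by 28.00000 → v1 = (1.00000, 0.67857, 0.75000)
Hv1 = (5.25000, 14.96429, 10.53571); divide by 14.96429 → v2 = (0.35084, 1.00000, 0.70406)
Hv2 = (4.92840, 11.38425, 8.62768); divide by 11.38425 → v3 = (0.43291, 1.00000, 0.75786)
Requested entry of v3: 2065/4770 = 0.4329

0.4329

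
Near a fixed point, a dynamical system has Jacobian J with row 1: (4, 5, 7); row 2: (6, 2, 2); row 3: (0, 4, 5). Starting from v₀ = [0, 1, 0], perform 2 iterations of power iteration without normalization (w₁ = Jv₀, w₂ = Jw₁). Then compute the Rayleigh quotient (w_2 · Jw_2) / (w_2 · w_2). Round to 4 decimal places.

11.1847

w1 = Jv₀ = (5, 2, 4)
w2 = Jw1 = (58, 42, 28)
Jw2 = (638, 488, 308)
w2·Jw2 = 58·638 + 42·488 + 28·308 = 66124; w2·w2 = 58·58 + 42·42 + 28·28 = 5912
λ ≈ 66124/5912 = 11.1847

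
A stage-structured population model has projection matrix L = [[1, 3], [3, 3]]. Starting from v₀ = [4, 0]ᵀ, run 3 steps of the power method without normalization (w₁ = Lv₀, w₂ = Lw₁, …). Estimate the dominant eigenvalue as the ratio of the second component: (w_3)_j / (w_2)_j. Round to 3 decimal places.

5.500

w1 = Lv₀ = (1·4 + 3·0; 3·4 + 3·0) = (4, 12)
w2 = Lw1 = (1·4 + 3·12; 3·4 + 3·12) = (40, 48)
w3 = Lw2 = (184, 264)
Ratio at component: 264 / 48 = 5.500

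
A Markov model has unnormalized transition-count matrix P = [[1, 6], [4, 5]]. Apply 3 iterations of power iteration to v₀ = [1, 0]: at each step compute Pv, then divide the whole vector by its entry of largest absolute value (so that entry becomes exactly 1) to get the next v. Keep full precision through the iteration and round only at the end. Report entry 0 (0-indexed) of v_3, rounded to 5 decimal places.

Pv0 = (1.000000, 4.000000); divide by 4.000000 → v1 = (0.250000, 1.000000)
Pv1 = (6.250000, 6.000000); divide by 6.250000 → v2 = (1.000000, 0.960000)
Pv2 = (6.760000, 8.800000); divide by 8.800000 → v3 = (0.768182, 1.000000)
Requested entry of v3: 169/220 = 0.76818

0.76818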